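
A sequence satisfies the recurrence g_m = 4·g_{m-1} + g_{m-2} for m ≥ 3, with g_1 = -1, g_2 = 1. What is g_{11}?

317811

Compute successive terms:
g_3 = 3  g_4 = 13  g_5 = 55  g_6 = 233  g_7 = 987  g_8 = 4181  g_9 = 17711  g_{10} = 75025  g_{11} = 317811.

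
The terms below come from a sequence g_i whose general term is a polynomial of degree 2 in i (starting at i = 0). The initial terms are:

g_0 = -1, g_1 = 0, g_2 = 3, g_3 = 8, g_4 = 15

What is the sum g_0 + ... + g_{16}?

1479

1st diffs: 1, 3, 5, 7.
2nd diffs: 2, 2, 2 (constant).
Newton forward-difference form: g_i = -1 + 1·C(i,1) + 2·C(i,2).
Continuing: …, 24, 35, 48, 63, …, g_{16} = 255.
Summing i = 0..16 (17 terms) gives 1479.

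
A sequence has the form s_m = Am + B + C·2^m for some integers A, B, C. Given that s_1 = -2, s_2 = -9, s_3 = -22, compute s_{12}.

At m = 1, 2, 3: A + B + 2C = -2; 2A + B + 4C = -9; 3A + B + 8C = -22.
Subtracting the first from the second: A + 2C = -7.
Subtracting the second from the third: A + 4C = -13.
Solving: C = -3, A = -1, then B = 5.
Hence s_{12} = -1·12 + 5 + (-3)·4096 = -12295.

-12295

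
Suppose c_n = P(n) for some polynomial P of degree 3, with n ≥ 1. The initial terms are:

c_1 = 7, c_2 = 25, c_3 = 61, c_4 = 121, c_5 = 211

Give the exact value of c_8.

1st diffs: 18, 36, 60, 90.
2nd diffs: 18, 24, 30.
3rd diffs: 6, 6 (constant).
Newton forward-difference form: c_n = 7 + 18·C(n-1,1) + 18·C(n-1,2) + 6·C(n-1,3).
At n = 8: n-1 = 7, so c_8 = 7 + 126 + 378 + 210 = 721.

721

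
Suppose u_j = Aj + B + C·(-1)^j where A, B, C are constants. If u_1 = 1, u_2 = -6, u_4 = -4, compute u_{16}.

Plug in j = 1, 2, 4: A + B - C = 1; 2A + B + C = -6; 4A + B + C = -4.
Subtracting the first from the second: A + 2C = -7.
Subtracting the second from the third: 2A = 2.
Solving: C = -4, A = 1, then B = -4.
Hence u_{16} = 1·16 + (-4) + (-4)·1 = 8.

8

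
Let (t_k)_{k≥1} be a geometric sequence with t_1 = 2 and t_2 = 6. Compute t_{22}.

20920706406

Common ratio r = 3.
t_k = 2·3^(k-1).
t_{22} = 2·3^21 = 20920706406.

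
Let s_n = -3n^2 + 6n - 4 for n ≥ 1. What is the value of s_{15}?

s_{15} = -3·15^2 + 6·15 - 4 = -589.

-589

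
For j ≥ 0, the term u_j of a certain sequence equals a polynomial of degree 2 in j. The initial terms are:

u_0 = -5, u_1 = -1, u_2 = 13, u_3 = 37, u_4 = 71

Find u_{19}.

1st diffs: 4, 14, 24, 34.
2nd diffs: 10, 10, 10 (constant).
Newton forward-difference form: u_j = -5 + 4·C(j,1) + 10·C(j,2).
At j = 19: j = 19, so u_{19} = -5 + 76 + 1710 = 1781.

1781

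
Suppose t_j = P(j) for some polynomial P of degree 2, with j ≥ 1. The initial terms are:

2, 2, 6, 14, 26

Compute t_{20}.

1st diffs: 0, 4, 8, 12.
2nd diffs: 4, 4, 4 (constant).
Newton forward-difference form: t_j = 2 + 4·C(j-1,2).
At j = 20: j-1 = 19, so t_{20} = 2 + 684 = 686.

686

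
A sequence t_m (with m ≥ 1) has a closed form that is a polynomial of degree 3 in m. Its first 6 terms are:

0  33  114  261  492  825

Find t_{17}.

1st diffs: 33, 81, 147, 231, 333.
2nd diffs: 48, 66, 84, 102.
3rd diffs: 18, 18, 18 (constant).
Newton forward-difference form: t_m = 33·C(m-1,1) + 48·C(m-1,2) + 18·C(m-1,3).
At m = 17: m-1 = 16, so t_{17} = 528 + 5760 + 10080 = 16368.

16368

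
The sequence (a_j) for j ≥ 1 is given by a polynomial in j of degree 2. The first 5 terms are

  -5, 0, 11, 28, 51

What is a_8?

156

1st diffs: 5, 11, 17, 23.
2nd diffs: 6, 6, 6 (constant).
So a_j = 3j^2 - 4j - 4.
Evaluating at j = 8 gives a_8 = 156.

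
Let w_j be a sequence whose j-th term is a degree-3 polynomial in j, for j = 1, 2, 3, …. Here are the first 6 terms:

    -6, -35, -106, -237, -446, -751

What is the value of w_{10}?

-3291

1st diffs: -29, -71, -131, -209, -305.
2nd diffs: -42, -60, -78, -96.
3rd diffs: -18, -18, -18 (constant).
Newton forward-difference form: w_j = -6 + (-29)·C(j-1,1) + (-42)·C(j-1,2) + (-18)·C(j-1,3).
At j = 10: j-1 = 9, so w_{10} = -6 - 261 - 1512 - 1512 = -3291.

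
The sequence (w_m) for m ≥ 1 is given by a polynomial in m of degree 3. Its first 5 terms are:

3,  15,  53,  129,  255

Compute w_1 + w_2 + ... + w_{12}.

12488

1st diffs: 12, 38, 76, 126.
2nd diffs: 26, 38, 50.
3rd diffs: 12, 12 (constant).
Newton forward-difference form: w_m = 3 + 12·C(m-1,1) + 26·C(m-1,2) + 12·C(m-1,3).
Continuing: …, 443, 705, 1053, 1499, …, w_{12} = 3545.
Summing m = 1..12 (12 terms) gives 12488.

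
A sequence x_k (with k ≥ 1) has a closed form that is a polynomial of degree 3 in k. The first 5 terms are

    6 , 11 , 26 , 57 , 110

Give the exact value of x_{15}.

1st diffs: 5, 15, 31, 53.
2nd diffs: 10, 16, 22.
3rd diffs: 6, 6 (constant).
Newton forward-difference form: x_k = 6 + 5·C(k-1,1) + 10·C(k-1,2) + 6·C(k-1,3).
At k = 15: k-1 = 14, so x_{15} = 6 + 70 + 910 + 2184 = 3170.

3170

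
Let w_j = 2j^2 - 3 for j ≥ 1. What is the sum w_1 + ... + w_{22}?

7524

Over j = 1..22: Σj = 253, Σj² = 3795.
Total = (2)·3795 + (-3)·22 = 7524.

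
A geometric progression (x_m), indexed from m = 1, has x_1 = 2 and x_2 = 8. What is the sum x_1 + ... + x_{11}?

2796202

Common ratio r = 4.
x_m = 2·4^(m-1).
S = 2·(4^11 - 1)/(4 - 1) = 2·(4194304 - 1)/(3) = 2796202.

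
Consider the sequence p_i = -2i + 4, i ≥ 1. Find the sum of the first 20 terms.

-340

Over i = 1..20: Σi = 210.
Total = (-2)·210 + (4)·20 = -340.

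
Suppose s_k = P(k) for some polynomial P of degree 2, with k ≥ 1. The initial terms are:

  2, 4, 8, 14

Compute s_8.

1st diffs: 2, 4, 6.
2nd diffs: 2, 2 (constant).
Newton forward-difference form: s_k = 2 + 2·C(k-1,1) + 2·C(k-1,2).
At k = 8: k-1 = 7, so s_8 = 2 + 14 + 42 = 58.

58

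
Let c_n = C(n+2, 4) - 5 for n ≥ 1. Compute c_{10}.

490

C(12, 4) = 495, so c_{10} = 490.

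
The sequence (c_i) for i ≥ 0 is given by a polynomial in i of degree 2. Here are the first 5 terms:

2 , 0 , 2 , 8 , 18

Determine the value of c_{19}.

648

1st diffs: -2, 2, 6, 10.
2nd diffs: 4, 4, 4 (constant).
So c_i = 2i^2 - 4i + 2.
Evaluating at i = 19 gives c_{19} = 648.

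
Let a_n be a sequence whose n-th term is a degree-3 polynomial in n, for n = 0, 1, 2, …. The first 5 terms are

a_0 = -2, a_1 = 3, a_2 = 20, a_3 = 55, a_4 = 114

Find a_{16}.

4878

1st diffs: 5, 17, 35, 59.
2nd diffs: 12, 18, 24.
3rd diffs: 6, 6 (constant).
So a_n = n^3 + 3n^2 + n - 2.
Evaluating at n = 16 gives a_{16} = 4878.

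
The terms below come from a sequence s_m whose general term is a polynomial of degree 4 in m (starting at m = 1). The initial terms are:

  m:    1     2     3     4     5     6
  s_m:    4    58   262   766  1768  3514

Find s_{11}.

1st diffs: 54, 204, 504, 1002, 1746.
2nd diffs: 150, 300, 498, 744.
3rd diffs: 150, 198, 246.
4th diffs: 48, 48 (constant).
Newton forward-difference form: s_m = 4 + 54·C(m-1,1) + 150·C(m-1,2) + 150·C(m-1,3) + 48·C(m-1,4).
At m = 11: m-1 = 10, so s_{11} = 4 + 540 + 6750 + 18000 + 10080 = 35374.

35374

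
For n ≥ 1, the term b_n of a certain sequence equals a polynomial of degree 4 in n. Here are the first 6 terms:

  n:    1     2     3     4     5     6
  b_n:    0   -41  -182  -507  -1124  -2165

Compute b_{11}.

-20030

1st diffs: -41, -141, -325, -617, -1041.
2nd diffs: -100, -184, -292, -424.
3rd diffs: -84, -108, -132.
4th diffs: -24, -24 (constant).
Newton forward-difference form: b_n = (-41)·C(n-1,1) + (-100)·C(n-1,2) + (-84)·C(n-1,3) + (-24)·C(n-1,4).
At n = 11: n-1 = 10, so b_{11} = -410 - 4500 - 10080 - 5040 = -20030.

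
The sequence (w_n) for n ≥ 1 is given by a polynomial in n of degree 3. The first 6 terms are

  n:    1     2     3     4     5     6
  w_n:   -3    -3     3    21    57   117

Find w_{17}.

1st diffs: 0, 6, 18, 36, 60.
2nd diffs: 6, 12, 18, 24.
3rd diffs: 6, 6, 6 (constant).
Newton forward-difference form: w_n = -3 + 6·C(n-1,2) + 6·C(n-1,3).
At n = 17: n-1 = 16, so w_{17} = -3 + 720 + 3360 = 4077.

4077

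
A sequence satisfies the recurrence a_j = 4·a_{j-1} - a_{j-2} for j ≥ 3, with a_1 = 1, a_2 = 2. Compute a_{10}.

70226

a_3 = 7, a_4 = 26, a_5 = 97, a_6 = 362, a_7 = 1351, a_8 = 5042, a_9 = 18817, a_{10} = 70226.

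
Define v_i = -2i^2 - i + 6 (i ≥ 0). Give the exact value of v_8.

-130

v_8 = -2·8^2 - 1·8 + 6 = -130.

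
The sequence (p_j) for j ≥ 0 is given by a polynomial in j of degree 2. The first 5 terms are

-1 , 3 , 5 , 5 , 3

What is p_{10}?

1st diffs: 4, 2, 0, -2.
2nd diffs: -2, -2, -2 (constant).
Newton forward-difference form: p_j = -1 + 4·C(j,1) + (-2)·C(j,2).
At j = 10: j = 10, so p_{10} = -1 + 40 - 90 = -51.

-51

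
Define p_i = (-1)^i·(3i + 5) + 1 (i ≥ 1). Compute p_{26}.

(-1)^26 = 1; 3i + 5 at i=26 is 83; so p_{26} = 84.

84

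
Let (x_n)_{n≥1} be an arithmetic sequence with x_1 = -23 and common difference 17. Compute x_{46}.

742

x_n = -23 + (n - 1)·17.
x_{46} = -23 + 45·17 = 742.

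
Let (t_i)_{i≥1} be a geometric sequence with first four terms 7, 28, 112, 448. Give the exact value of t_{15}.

Common ratio r = 4.
t_i = 7·4^(i-1).
t_{15} = 7·4^14 = 1879048192.

1879048192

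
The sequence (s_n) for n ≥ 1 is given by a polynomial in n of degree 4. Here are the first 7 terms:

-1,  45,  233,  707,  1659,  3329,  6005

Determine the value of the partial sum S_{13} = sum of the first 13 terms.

208923

1st diffs: 46, 188, 474, 952, 1670, 2676.
2nd diffs: 142, 286, 478, 718, 1006.
3rd diffs: 144, 192, 240, 288.
4th diffs: 48, 48, 48 (constant).
Newton forward-difference form: s_n = -1 + 46·C(n-1,1) + 142·C(n-1,2) + 144·C(n-1,3) + 48·C(n-1,4).
Continuing: …, 10023, 15767, 23669, 34209, …, s_{13} = 65363.
Summing n = 1..13 (13 terms) gives 208923.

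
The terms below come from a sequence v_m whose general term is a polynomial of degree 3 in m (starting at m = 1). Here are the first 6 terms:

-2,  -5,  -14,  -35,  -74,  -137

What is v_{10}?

1st diffs: -3, -9, -21, -39, -63.
2nd diffs: -6, -12, -18, -24.
3rd diffs: -6, -6, -6 (constant).
Newton forward-difference form: v_m = -2 + (-3)·C(m-1,1) + (-6)·C(m-1,2) + (-6)·C(m-1,3).
At m = 10: m-1 = 9, so v_{10} = -2 - 27 - 216 - 504 = -749.

-749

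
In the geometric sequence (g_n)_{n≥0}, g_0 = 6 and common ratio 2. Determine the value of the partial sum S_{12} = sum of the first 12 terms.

g_n = 6·2^(n-0).
S = 6·(2^12 - 1)/(2 - 1) = 6·(4096 - 1)/(1) = 24570.

24570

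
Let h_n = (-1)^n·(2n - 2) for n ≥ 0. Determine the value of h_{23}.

-44

(-1)^23 = -1; 2n - 2 at n=23 is 44; so h_{23} = -44.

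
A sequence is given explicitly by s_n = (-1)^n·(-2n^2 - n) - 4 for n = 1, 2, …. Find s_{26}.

(-1)^26 = 1; -2n^2 - n at n=26 is -1378; so s_{26} = -1382.

-1382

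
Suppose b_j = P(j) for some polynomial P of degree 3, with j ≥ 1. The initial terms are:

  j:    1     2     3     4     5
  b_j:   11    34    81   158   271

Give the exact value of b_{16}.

5606

1st diffs: 23, 47, 77, 113.
2nd diffs: 24, 30, 36.
3rd diffs: 6, 6 (constant).
Newton forward-difference form: b_j = 11 + 23·C(j-1,1) + 24·C(j-1,2) + 6·C(j-1,3).
At j = 16: j-1 = 15, so b_{16} = 11 + 345 + 2520 + 2730 = 5606.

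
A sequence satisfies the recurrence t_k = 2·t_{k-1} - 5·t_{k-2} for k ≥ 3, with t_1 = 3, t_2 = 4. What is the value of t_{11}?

Applying the relation repeatedly:
t_3 = -7  t_4 = -34  t_5 = -33  t_6 = 104  t_7 = 373  t_8 = 226  t_9 = -1413  t_{10} = -3956  t_{11} = -847.

-847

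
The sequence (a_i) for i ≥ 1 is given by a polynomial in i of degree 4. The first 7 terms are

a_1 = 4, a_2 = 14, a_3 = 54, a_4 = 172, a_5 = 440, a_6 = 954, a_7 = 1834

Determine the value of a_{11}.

1st diffs: 10, 40, 118, 268, 514, 880.
2nd diffs: 30, 78, 150, 246, 366.
3rd diffs: 48, 72, 96, 120.
4th diffs: 24, 24, 24 (constant).
So a_i = i^4 - 2i^3 + 2i^2 + 3i.
Evaluating at i = 11 gives a_{11} = 12254.

12254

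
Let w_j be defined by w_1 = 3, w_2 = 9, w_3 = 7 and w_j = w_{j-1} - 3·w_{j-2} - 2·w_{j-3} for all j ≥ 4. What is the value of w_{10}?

-1986

Iterate the recurrence:
w_4 = -26;  w_5 = -65;  w_6 = -1;  w_7 = 246;  w_8 = 379;  w_9 = -357;  w_{10} = -1986.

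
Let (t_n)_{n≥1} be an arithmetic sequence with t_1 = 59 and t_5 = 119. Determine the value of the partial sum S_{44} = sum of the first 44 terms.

16786

Common difference d = (119 - 59) / (5 - 1) = 15.
t_n = 59 + (n - 1)·15.
t_{44} = 704; S = 44·(59 + 704)/2 = 16786.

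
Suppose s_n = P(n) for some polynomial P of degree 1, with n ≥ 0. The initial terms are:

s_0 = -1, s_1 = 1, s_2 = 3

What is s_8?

15

1st diffs: 2, 2 (constant).
So s_n = 2n - 1.
Evaluating at n = 8 gives s_8 = 15.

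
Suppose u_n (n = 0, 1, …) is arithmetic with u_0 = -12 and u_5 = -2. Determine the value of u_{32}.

52

Common difference d = (-2 - (-12)) / (5 - 0) = 2.
u_n = -12 + (n - 0)·2.
u_{32} = -12 + 32·2 = 52.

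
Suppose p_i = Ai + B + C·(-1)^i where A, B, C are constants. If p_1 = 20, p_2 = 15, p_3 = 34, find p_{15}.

Write the equations: A + B - C = 20; 2A + B + C = 15; 3A + B - C = 34.
Subtracting the first from the second: A + 2C = -5.
Subtracting the second from the third: A - 2C = 19.
Solving: C = -6, A = 7, then B = 7.
Therefore p_{15} = 105 + 7 + (-6)·(-1) = 118.

118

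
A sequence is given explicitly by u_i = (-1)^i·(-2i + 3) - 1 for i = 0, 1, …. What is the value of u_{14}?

(-1)^14 = 1; -2i + 3 at i=14 is -25; so u_{14} = -26.

-26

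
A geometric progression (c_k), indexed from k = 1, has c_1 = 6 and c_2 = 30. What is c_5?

Common ratio r = 5.
c_k = 6·5^(k-1).
c_5 = 6·5^4 = 3750.

3750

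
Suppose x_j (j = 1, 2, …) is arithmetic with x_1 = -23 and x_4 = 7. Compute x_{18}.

147

Common difference d = (7 - (-23)) / (4 - 1) = 10.
x_j = -23 + (j - 1)·10.
x_{18} = -23 + 17·10 = 147.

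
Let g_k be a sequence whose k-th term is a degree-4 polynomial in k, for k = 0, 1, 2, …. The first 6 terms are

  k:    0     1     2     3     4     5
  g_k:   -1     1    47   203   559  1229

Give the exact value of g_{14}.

1st diffs: 2, 46, 156, 356, 670.
2nd diffs: 44, 110, 200, 314.
3rd diffs: 66, 90, 114.
4th diffs: 24, 24 (constant).
Newton forward-difference form: g_k = -1 + 2·C(k,1) + 44·C(k,2) + 66·C(k,3) + 24·C(k,4).
At k = 14: k = 14, so g_{14} = -1 + 28 + 4004 + 24024 + 24024 = 52079.

52079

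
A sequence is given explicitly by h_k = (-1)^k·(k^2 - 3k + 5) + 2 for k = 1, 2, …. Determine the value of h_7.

(-1)^7 = -1; k^2 - 3k + 5 at k=7 is 33; so h_7 = -31.

-31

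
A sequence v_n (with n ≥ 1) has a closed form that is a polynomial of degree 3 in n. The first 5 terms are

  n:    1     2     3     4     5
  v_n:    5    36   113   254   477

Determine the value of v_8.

1818

1st diffs: 31, 77, 141, 223.
2nd diffs: 46, 64, 82.
3rd diffs: 18, 18 (constant).
Newton forward-difference form: v_n = 5 + 31·C(n-1,1) + 46·C(n-1,2) + 18·C(n-1,3).
At n = 8: n-1 = 7, so v_8 = 5 + 217 + 966 + 630 = 1818.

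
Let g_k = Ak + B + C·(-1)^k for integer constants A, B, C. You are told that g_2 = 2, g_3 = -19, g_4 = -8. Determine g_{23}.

-119

The three given values yield: 2A + B + C = 2; 3A + B - C = -19; 4A + B + C = -8.
Subtracting the first from the second: A - 2C = -21.
Subtracting the second from the third: A + 2C = 11.
Solving: C = 8, A = -5, then B = 4.
So g_k = -5·k + 4 + 8·(-1)^k; at k=23 this is -119.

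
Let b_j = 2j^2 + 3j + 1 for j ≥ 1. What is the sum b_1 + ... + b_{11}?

1221

Over j = 1..11: Σj = 66, Σj² = 506.
Total = (2)·506 + (3)·66 + (1)·11 = 1221.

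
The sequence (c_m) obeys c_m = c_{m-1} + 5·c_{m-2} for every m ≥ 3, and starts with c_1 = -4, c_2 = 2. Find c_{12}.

-88578

Step forward from the initial values:
c_3 = -18;  c_4 = -8;  c_5 = -98;  c_6 = -138;  c_7 = -628;  c_8 = -1318;  c_9 = -4458;  c_{10} = -11048;  c_{11} = -33338;  c_{12} = -88578.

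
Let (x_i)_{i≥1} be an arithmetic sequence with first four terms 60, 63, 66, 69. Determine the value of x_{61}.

Common difference d = 3.
x_i = 60 + (i - 1)·3.
x_{61} = 60 + 60·3 = 240.

240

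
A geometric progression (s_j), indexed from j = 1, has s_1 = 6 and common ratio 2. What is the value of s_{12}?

12288

s_j = 6·2^(j-1).
s_{12} = 6·2^11 = 12288.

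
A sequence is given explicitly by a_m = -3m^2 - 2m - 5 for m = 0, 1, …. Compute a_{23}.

-1638

a_{23} = -3·23^2 - 2·23 - 5 = -1638.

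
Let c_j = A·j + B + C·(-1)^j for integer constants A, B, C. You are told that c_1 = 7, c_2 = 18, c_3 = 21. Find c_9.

63

The three given values yield: A + B - C = 7; 2A + B + C = 18; 3A + B - C = 21.
Subtracting the first from the second: A + 2C = 11.
Subtracting the second from the third: A - 2C = 3.
Solving: C = 2, A = 7, then B = 2.
So c_j = 7·j + 2 + 2·(-1)^j; at j=9 this is 63.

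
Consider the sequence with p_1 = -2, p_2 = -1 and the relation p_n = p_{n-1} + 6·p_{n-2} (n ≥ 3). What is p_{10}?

-19171

Iterate the recurrence:
p_3 = -13; p_4 = -19; p_5 = -97; p_6 = -211; p_7 = -793; p_8 = -2059; p_9 = -6817; p_{10} = -19171.
(Characteristic roots are 3 and -2.)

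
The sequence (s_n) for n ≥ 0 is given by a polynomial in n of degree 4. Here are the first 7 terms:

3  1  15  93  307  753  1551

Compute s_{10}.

1st diffs: -2, 14, 78, 214, 446, 798.
2nd diffs: 16, 64, 136, 232, 352.
3rd diffs: 48, 72, 96, 120.
4th diffs: 24, 24, 24 (constant).
Newton forward-difference form: s_n = 3 + (-2)·C(n,1) + 16·C(n,2) + 48·C(n,3) + 24·C(n,4).
At n = 10: n = 10, so s_{10} = 3 - 20 + 720 + 5760 + 5040 = 11503.

11503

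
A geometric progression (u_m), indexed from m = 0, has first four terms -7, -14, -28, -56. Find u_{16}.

-458752

Common ratio r = 2.
u_m = (-7)·2^(m-0).
u_{16} = (-7)·2^16 = -458752.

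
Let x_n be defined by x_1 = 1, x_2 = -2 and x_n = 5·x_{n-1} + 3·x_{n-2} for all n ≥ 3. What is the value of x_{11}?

-6546682

Compute successive terms:
x_3 = -7; x_4 = -41; x_5 = -226; x_6 = -1253; x_7 = -6943; x_8 = -38474; x_9 = -213199; x_{10} = -1181417; x_{11} = -6546682.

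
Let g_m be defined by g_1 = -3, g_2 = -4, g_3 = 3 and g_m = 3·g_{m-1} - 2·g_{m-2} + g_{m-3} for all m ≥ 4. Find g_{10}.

Compute successive terms:
g_4 = 14, g_5 = 32, g_6 = 71, g_7 = 163, g_8 = 379, g_9 = 882, g_{10} = 2051.

2051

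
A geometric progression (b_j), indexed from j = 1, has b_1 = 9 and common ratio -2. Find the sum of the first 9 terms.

1539

b_j = 9·(-2)^(j-1).
S = 9·((-2)^9 - 1)/(-2 - 1) = 9·(-512 - 1)/(-3) = 1539.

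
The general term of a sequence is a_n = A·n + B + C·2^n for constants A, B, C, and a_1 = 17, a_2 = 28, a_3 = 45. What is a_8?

814

The three given values yield: A + B + 2C = 17; 2A + B + 4C = 28; 3A + B + 8C = 45.
Subtracting the first from the second: A + 2C = 11.
Subtracting the second from the third: A + 4C = 17.
Solving: C = 3, A = 5, then B = 6.
Therefore a_8 = 40 + 6 + 3·256 = 814.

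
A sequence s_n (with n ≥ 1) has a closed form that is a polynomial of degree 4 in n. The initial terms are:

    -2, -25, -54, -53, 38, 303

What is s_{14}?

26687

1st diffs: -23, -29, 1, 91, 265.
2nd diffs: -6, 30, 90, 174.
3rd diffs: 36, 60, 84.
4th diffs: 24, 24 (constant).
Newton forward-difference form: s_n = -2 + (-23)·C(n-1,1) + (-6)·C(n-1,2) + 36·C(n-1,3) + 24·C(n-1,4).
At n = 14: n-1 = 13, so s_{14} = -2 - 299 - 468 + 10296 + 17160 = 26687.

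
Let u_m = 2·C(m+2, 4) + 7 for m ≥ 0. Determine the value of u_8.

C(10, 4) = 210, so u_8 = 427.

427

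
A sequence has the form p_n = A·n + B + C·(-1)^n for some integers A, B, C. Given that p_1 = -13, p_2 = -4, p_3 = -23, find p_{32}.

The three given values yield: A + B - C = -13; 2A + B + C = -4; 3A + B - C = -23.
Subtracting the first from the second: A + 2C = 9.
Subtracting the second from the third: A - 2C = -19.
Solving: C = 7, A = -5, then B = -1.
Therefore p_{32} = -160 + (-1) + 7·1 = -154.

-154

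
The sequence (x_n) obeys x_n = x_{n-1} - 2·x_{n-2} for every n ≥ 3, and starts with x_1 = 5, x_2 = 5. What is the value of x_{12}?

Compute successive terms:
x_3 = -5, x_4 = -15, x_5 = -5, x_6 = 25, x_7 = 35, x_8 = -15, x_9 = -85, x_{10} = -55, x_{11} = 115, x_{12} = 225.

225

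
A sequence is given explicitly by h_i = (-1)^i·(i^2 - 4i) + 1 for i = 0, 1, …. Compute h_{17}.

-220

(-1)^17 = -1; i^2 - 4i at i=17 is 221; so h_{17} = -220.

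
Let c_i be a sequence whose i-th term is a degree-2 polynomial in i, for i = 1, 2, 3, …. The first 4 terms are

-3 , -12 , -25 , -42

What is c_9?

1st diffs: -9, -13, -17.
2nd diffs: -4, -4 (constant).
So c_i = -2i^2 - 3i + 2.
Evaluating at i = 9 gives c_9 = -187.

-187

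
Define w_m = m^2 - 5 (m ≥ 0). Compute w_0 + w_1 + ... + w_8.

Over m = 0..8: Σm = 36, Σm² = 204.
Total = (1)·204 + (-5)·9 = 159.

159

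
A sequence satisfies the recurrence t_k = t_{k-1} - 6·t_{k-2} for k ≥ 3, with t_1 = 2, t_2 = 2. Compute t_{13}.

Applying the relation repeatedly:
t_3 = -10, t_4 = -22, t_5 = 38, …, t_{10} = 5738, t_{11} = 10118, t_{12} = -24310, t_{13} = -85018.

-85018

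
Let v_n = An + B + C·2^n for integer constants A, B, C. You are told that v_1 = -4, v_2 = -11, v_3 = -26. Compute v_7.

-502

The three given values yield: A + B + 2C = -4; 2A + B + 4C = -11; 3A + B + 8C = -26.
Subtracting the first from the second: A + 2C = -7.
Subtracting the second from the third: A + 4C = -15.
Solving: C = -4, A = 1, then B = 3.
So v_n = 1·n + 3 + (-4)·2^n; at n=7 this is -502.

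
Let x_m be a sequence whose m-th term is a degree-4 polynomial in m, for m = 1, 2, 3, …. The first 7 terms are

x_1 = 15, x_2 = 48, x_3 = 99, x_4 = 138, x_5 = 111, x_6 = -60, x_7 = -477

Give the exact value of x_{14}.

-23892

1st diffs: 33, 51, 39, -27, -171, -417.
2nd diffs: 18, -12, -66, -144, -246.
3rd diffs: -30, -54, -78, -102.
4th diffs: -24, -24, -24 (constant).
So x_m = -m^4 + 5m^3 + 4m^2 + m + 6.
Evaluating at m = 14 gives x_{14} = -23892.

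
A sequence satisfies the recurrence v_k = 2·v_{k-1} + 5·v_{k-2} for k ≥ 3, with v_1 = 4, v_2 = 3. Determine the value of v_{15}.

Iterate the recurrence:
v_3 = 26, v_4 = 67, v_5 = 264, …, v_{12} = 1477547, v_{13} = 5097424, v_{14} = 17582583, v_{15} = 60652286.

60652286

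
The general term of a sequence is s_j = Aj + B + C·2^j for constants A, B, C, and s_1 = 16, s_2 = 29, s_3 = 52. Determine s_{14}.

Write the equations: A + B + 2C = 16; 2A + B + 4C = 29; 3A + B + 8C = 52.
Subtracting the first from the second: A + 2C = 13.
Subtracting the second from the third: A + 4C = 23.
Solving: C = 5, A = 3, then B = 3.
Hence s_{14} = 3·14 + 3 + 5·16384 = 81965.

81965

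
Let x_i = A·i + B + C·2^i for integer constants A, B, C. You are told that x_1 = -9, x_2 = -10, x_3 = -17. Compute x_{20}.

At i = 1, 2, 3: A + B + 2C = -9; 2A + B + 4C = -10; 3A + B + 8C = -17.
Subtracting the first from the second: A + 2C = -1.
Subtracting the second from the third: A + 4C = -7.
Solving: C = -3, A = 5, then B = -8.
Hence x_{20} = 5·20 + (-8) + (-3)·1048576 = -3145636.

-3145636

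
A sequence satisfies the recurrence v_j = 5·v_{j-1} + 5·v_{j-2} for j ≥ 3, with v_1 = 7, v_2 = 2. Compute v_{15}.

v_3 = 45; v_4 = 235; v_5 = 1400; …; v_{12} = 329146875; v_{13} = 1926859375; v_{14} = 11280031250; v_{15} = 66034453125.

66034453125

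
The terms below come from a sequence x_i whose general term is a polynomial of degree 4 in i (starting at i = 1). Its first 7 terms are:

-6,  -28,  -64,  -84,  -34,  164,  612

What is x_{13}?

1st diffs: -22, -36, -20, 50, 198, 448.
2nd diffs: -14, 16, 70, 148, 250.
3rd diffs: 30, 54, 78, 102.
4th diffs: 24, 24, 24 (constant).
Newton forward-difference form: x_i = -6 + (-22)·C(i-1,1) + (-14)·C(i-1,2) + 30·C(i-1,3) + 24·C(i-1,4).
At i = 13: i-1 = 12, so x_{13} = -6 - 264 - 924 + 6600 + 11880 = 17286.

17286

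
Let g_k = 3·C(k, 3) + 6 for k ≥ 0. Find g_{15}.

C(15, 3) = 455, so g_{15} = 1371.

1371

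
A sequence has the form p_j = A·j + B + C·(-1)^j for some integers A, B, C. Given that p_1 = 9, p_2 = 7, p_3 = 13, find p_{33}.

Plug in j = 1, 2, 3: A + B - C = 9; 2A + B + C = 7; 3A + B - C = 13.
Subtracting the first from the second: A + 2C = -2.
Subtracting the second from the third: A - 2C = 6.
Solving: C = -2, A = 2, then B = 5.
Hence p_{33} = 2·33 + 5 + (-2)·(-1) = 73.

73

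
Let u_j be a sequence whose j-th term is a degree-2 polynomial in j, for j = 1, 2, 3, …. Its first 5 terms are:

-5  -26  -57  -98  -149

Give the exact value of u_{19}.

1st diffs: -21, -31, -41, -51.
2nd diffs: -10, -10, -10 (constant).
So u_j = -5j^2 - 6j + 6.
Evaluating at j = 19 gives u_{19} = -1913.

-1913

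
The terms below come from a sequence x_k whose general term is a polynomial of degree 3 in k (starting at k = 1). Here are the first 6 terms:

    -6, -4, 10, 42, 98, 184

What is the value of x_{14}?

1st diffs: 2, 14, 32, 56, 86.
2nd diffs: 12, 18, 24, 30.
3rd diffs: 6, 6, 6 (constant).
So x_k = k^3 - 5k - 2.
Evaluating at k = 14 gives x_{14} = 2672.

2672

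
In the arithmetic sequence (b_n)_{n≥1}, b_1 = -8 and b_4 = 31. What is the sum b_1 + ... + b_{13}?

Common difference d = (31 - (-8)) / (4 - 1) = 13.
b_n = -8 + (n - 1)·13.
b_{13} = 148; S = 13·(-8 + 148)/2 = 910.

910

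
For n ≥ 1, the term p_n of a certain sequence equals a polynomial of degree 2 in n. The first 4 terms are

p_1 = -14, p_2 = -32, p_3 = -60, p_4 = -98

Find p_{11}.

-644

1st diffs: -18, -28, -38.
2nd diffs: -10, -10 (constant).
Newton forward-difference form: p_n = -14 + (-18)·C(n-1,1) + (-10)·C(n-1,2).
At n = 11: n-1 = 10, so p_{11} = -14 - 180 - 450 = -644.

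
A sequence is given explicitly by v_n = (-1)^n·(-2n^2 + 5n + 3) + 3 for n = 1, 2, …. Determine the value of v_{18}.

-552

(-1)^18 = 1; -2n^2 + 5n + 3 at n=18 is -555; so v_{18} = -552.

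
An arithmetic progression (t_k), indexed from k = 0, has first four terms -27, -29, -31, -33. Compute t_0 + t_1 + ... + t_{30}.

Common difference d = -2.
t_k = -27 + (k - 0)·(-2).
t_{30} = -87; S = 31·(-27 + (-87))/2 = -1767.

-1767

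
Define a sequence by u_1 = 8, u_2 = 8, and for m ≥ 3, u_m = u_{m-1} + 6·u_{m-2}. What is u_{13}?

2564024

Iterate the recurrence:
u_3 = 56  u_4 = 104  u_5 = 440  …  u_{10} = 92840  u_{11} = 286712  u_{12} = 843752  u_{13} = 2564024.
(Characteristic roots are 3 and -2.)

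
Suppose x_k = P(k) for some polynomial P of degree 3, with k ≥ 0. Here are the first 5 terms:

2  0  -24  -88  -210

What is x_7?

1st diffs: -2, -24, -64, -122.
2nd diffs: -22, -40, -58.
3rd diffs: -18, -18 (constant).
So x_k = -3k^3 - 2k^2 + 3k + 2.
Evaluating at k = 7 gives x_7 = -1104.

-1104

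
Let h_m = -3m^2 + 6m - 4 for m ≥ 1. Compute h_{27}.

h_{27} = -3·27^2 + 6·27 - 4 = -2029.

-2029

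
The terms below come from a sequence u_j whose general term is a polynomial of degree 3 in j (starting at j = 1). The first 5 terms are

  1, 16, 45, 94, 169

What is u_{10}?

1st diffs: 15, 29, 49, 75.
2nd diffs: 14, 20, 26.
3rd diffs: 6, 6 (constant).
So u_j = j^3 + j^2 + 5j - 6.
Evaluating at j = 10 gives u_{10} = 1144.

1144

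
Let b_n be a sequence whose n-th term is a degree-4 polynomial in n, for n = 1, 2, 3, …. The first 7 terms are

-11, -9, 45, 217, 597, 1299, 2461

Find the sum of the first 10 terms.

26128

1st diffs: 2, 54, 172, 380, 702, 1162.
2nd diffs: 52, 118, 208, 322, 460.
3rd diffs: 66, 90, 114, 138.
4th diffs: 24, 24, 24 (constant).
Newton forward-difference form: b_n = -11 + 2·C(n-1,1) + 52·C(n-1,2) + 66·C(n-1,3) + 24·C(n-1,4).
Continuing: 4245, 6837, 10447.
Summing n = 1..10 (10 terms) gives 26128.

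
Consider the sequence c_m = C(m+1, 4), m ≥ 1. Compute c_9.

210

C(10, 4) = 210, so c_9 = 210.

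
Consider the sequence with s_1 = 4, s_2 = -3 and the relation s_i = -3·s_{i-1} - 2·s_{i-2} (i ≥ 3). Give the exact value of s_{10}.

Compute successive terms:
s_3 = 1; s_4 = 3; s_5 = -11; s_6 = 27; s_7 = -59; s_8 = 123; s_9 = -251; s_{10} = 507.
(Characteristic roots are -1 and -2.)

507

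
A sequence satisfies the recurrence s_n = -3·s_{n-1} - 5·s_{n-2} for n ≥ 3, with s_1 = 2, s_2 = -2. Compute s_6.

Compute successive terms:
s_3 = -4; s_4 = 22; s_5 = -46; s_6 = 28.

28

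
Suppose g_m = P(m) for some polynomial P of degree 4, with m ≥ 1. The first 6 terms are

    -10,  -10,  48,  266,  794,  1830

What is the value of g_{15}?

1st diffs: 0, 58, 218, 528, 1036.
2nd diffs: 58, 160, 310, 508.
3rd diffs: 102, 150, 198.
4th diffs: 48, 48 (constant).
Newton forward-difference form: g_m = -10 + 58·C(m-1,2) + 102·C(m-1,3) + 48·C(m-1,4).
At m = 15: m-1 = 14, so g_{15} = -10 + 5278 + 37128 + 48048 = 90444.

90444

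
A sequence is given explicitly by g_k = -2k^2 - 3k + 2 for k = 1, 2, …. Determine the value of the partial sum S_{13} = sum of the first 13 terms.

Over k = 1..13: Σk = 91, Σk² = 819.
Total = (-2)·819 + (-3)·91 + (2)·13 = -1885.

-1885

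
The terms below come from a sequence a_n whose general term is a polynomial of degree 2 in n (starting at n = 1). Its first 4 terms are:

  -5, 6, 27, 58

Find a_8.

1st diffs: 11, 21, 31.
2nd diffs: 10, 10 (constant).
Newton forward-difference form: a_n = -5 + 11·C(n-1,1) + 10·C(n-1,2).
At n = 8: n-1 = 7, so a_8 = -5 + 77 + 210 = 282.

282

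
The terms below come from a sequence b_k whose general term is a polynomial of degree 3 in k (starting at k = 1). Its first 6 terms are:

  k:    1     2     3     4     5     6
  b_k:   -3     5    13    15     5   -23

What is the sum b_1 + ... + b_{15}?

1st diffs: 8, 8, 2, -10, -28.
2nd diffs: 0, -6, -12, -18.
3rd diffs: -6, -6, -6 (constant).
Newton forward-difference form: b_k = -3 + 8·C(k-1,1) + (-6)·C(k-1,3).
Continuing: …, -75, -157, -275, -435, …, b_{15} = -2075.
Summing k = 1..15 (15 terms) gives -7395.

-7395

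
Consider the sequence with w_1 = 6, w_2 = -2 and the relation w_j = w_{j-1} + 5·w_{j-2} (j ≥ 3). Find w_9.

7468

Step forward from the initial values:
w_3 = 28  w_4 = 18  w_5 = 158  w_6 = 248  w_7 = 1038  w_8 = 2278  w_9 = 7468.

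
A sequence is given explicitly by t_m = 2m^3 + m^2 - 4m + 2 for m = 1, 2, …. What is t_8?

1058

t_8 = 2·8^3 + 1·8^2 - 4·8 + 2 = 1058.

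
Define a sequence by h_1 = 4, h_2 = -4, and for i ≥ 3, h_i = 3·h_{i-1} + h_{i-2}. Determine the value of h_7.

-1004

Step forward from the initial values:
h_3 = -8;  h_4 = -28;  h_5 = -92;  h_6 = -304;  h_7 = -1004.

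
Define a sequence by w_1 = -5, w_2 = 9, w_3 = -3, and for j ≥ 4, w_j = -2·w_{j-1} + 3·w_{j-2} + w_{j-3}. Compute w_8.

1575

Iterate the recurrence:
w_4 = 28  w_5 = -56  w_6 = 193  w_7 = -526  w_8 = 1575.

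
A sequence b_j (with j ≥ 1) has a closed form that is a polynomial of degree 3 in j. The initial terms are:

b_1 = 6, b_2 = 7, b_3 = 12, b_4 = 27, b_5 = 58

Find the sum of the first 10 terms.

1st diffs: 1, 5, 15, 31.
2nd diffs: 4, 10, 16.
3rd diffs: 6, 6 (constant).
Newton forward-difference form: b_j = 6 + 1·C(j-1,1) + 4·C(j-1,2) + 6·C(j-1,3).
Continuing: …, 111, 192, 307, 462, …, b_{10} = 663.
Summing j = 1..10 (10 terms) gives 1845.

1845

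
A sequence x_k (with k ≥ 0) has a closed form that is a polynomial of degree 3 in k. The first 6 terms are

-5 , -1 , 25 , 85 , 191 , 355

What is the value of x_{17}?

11215

1st diffs: 4, 26, 60, 106, 164.
2nd diffs: 22, 34, 46, 58.
3rd diffs: 12, 12, 12 (constant).
So x_k = 2k^3 + 5k^2 - 3k - 5.
Evaluating at k = 17 gives x_{17} = 11215.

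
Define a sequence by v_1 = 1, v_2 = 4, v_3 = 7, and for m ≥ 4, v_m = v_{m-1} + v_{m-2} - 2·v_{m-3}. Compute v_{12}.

Iterate the recurrence:
v_4 = 9; v_5 = 8; v_6 = 3; v_7 = -7; v_8 = -20; v_9 = -33; v_{10} = -39; v_{11} = -32; v_{12} = -5.

-5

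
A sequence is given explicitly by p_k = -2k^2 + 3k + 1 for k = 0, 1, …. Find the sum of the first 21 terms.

-5089

Over k = 0..20: Σk = 210, Σk² = 2870.
Total = (-2)·2870 + (3)·210 + (1)·21 = -5089.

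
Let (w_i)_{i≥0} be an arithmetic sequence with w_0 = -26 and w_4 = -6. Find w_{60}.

Common difference d = (-6 - (-26)) / (4 - 0) = 5.
w_i = -26 + (i - 0)·5.
w_{60} = -26 + 60·5 = 274.

274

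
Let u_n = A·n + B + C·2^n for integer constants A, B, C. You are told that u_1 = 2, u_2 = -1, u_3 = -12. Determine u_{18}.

The three given values yield: A + B + 2C = 2; 2A + B + 4C = -1; 3A + B + 8C = -12.
Subtracting the first from the second: A + 2C = -3.
Subtracting the second from the third: A + 4C = -11.
Solving: C = -4, A = 5, then B = 5.
Therefore u_{18} = 90 + 5 + (-4)·262144 = -1048481.

-1048481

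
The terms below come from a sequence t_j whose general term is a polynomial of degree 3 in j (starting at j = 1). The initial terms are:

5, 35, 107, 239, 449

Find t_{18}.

18467

1st diffs: 30, 72, 132, 210.
2nd diffs: 42, 60, 78.
3rd diffs: 18, 18 (constant).
Newton forward-difference form: t_j = 5 + 30·C(j-1,1) + 42·C(j-1,2) + 18·C(j-1,3).
At j = 18: j-1 = 17, so t_{18} = 5 + 510 + 5712 + 12240 = 18467.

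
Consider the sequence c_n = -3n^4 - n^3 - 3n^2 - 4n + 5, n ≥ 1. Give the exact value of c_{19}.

c_{19} = -3·19^4 - 1·19^3 - 3·19^2 - 4·19 + 5 = -398976.

-398976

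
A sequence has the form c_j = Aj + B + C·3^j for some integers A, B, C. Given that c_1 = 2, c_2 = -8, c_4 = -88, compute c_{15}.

Plug in j = 1, 2, 4: A + B + 3C = 2; 2A + B + 9C = -8; 4A + B + 81C = -88.
Subtracting the first from the second: A + 6C = -10.
Subtracting the second from the third: 2A + 72C = -80.
Solving: C = -1, A = -4, then B = 9.
Therefore c_{15} = -60 + 9 + (-1)·14348907 = -14348958.

-14348958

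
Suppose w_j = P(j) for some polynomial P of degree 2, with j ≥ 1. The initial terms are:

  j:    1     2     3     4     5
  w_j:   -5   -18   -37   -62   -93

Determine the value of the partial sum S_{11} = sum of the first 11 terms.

-1760

1st diffs: -13, -19, -25, -31.
2nd diffs: -6, -6, -6 (constant).
Newton forward-difference form: w_j = -5 + (-13)·C(j-1,1) + (-6)·C(j-1,2).
Continuing: …, -130, -173, -222, -277, …, w_{11} = -405.
Summing j = 1..11 (11 terms) gives -1760.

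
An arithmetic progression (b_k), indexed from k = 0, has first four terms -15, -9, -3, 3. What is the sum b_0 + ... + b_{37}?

Common difference d = 6.
b_k = -15 + (k - 0)·6.
b_{37} = 207; S = 38·(-15 + 207)/2 = 3648.

3648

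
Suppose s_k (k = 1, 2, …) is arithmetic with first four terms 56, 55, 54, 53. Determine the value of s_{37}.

20

Common difference d = -1.
s_k = 56 + (k - 1)·(-1).
s_{37} = 56 + 36·(-1) = 20.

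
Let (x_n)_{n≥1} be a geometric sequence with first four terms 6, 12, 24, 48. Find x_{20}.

3145728

Common ratio r = 2.
x_n = 6·2^(n-1).
x_{20} = 6·2^19 = 3145728.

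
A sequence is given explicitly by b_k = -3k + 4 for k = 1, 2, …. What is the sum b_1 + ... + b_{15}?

-300

Over k = 1..15: Σk = 120.
Total = (-3)·120 + (4)·15 = -300.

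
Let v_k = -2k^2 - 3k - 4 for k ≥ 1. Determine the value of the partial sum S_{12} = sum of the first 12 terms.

Over k = 1..12: Σk = 78, Σk² = 650.
Total = (-2)·650 + (-3)·78 + (-4)·12 = -1582.

-1582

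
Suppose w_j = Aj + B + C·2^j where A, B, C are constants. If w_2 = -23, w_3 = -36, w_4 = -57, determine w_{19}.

Plug in j = 2, 3, 4: 2A + B + 4C = -23; 3A + B + 8C = -36; 4A + B + 16C = -57.
Subtracting the first from the second: A + 4C = -13.
Subtracting the second from the third: A + 8C = -21.
Solving: C = -2, A = -5, then B = -5.
Hence w_{19} = -5·19 + (-5) + (-2)·524288 = -1048676.

-1048676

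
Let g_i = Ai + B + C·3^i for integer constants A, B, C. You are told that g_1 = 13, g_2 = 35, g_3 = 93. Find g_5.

749

Write the equations: A + B + 3C = 13; 2A + B + 9C = 35; 3A + B + 27C = 93.
Subtracting the first from the second: A + 6C = 22.
Subtracting the second from the third: A + 18C = 58.
Solving: C = 3, A = 4, then B = 0.
Hence g_5 = 4·5 + 0 + 3·243 = 749.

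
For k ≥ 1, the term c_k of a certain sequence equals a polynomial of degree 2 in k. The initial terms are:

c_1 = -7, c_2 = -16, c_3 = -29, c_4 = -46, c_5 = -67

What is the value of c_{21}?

1st diffs: -9, -13, -17, -21.
2nd diffs: -4, -4, -4 (constant).
So c_k = -2k^2 - 3k - 2.
Evaluating at k = 21 gives c_{21} = -947.

-947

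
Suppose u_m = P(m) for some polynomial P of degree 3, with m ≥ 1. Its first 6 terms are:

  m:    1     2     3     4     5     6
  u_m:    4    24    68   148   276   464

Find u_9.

1st diffs: 20, 44, 80, 128, 188.
2nd diffs: 24, 36, 48, 60.
3rd diffs: 12, 12, 12 (constant).
So u_m = 2m^3 + 6m - 4.
Evaluating at m = 9 gives u_9 = 1508.

1508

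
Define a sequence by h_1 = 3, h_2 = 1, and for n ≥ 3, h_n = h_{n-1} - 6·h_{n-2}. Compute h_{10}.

Step forward from the initial values:
h_3 = -17  h_4 = -23  h_5 = 79  h_6 = 217  h_7 = -257  h_8 = -1559  h_9 = -17  h_{10} = 9337.

9337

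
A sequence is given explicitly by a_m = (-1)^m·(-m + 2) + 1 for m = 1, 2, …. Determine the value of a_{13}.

(-1)^13 = -1; -m + 2 at m=13 is -11; so a_{13} = 12.

12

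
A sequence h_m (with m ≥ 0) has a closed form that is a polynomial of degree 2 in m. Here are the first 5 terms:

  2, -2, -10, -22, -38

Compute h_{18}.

1st diffs: -4, -8, -12, -16.
2nd diffs: -4, -4, -4 (constant).
Newton forward-difference form: h_m = 2 + (-4)·C(m,1) + (-4)·C(m,2).
At m = 18: m = 18, so h_{18} = 2 - 72 - 612 = -682.

-682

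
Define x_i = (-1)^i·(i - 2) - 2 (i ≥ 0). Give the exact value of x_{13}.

(-1)^13 = -1; i - 2 at i=13 is 11; so x_{13} = -13.

-13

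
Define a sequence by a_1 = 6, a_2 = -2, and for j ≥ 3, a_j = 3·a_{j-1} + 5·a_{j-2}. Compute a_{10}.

Compute successive terms:
a_3 = 24; a_4 = 62; a_5 = 306; a_6 = 1228; a_7 = 5214; a_8 = 21782; a_9 = 91416; a_{10} = 383158.

383158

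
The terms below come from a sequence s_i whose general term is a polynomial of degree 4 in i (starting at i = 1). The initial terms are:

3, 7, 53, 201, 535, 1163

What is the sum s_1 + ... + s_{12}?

1st diffs: 4, 46, 148, 334, 628.
2nd diffs: 42, 102, 186, 294.
3rd diffs: 60, 84, 108.
4th diffs: 24, 24 (constant).
Newton forward-difference form: s_i = 3 + 4·C(i-1,1) + 42·C(i-1,2) + 60·C(i-1,3) + 24·C(i-1,4).
Continuing: …, 2217, 3853, 6251, 9615, …, s_{12} = 20177.
Summing i = 1..12 (12 terms) gives 58248.

58248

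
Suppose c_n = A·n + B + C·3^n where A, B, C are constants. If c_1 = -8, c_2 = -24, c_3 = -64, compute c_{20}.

-6973568880

The three given values yield: A + B + 3C = -8; 2A + B + 9C = -24; 3A + B + 27C = -64.
Subtracting the first from the second: A + 6C = -16.
Subtracting the second from the third: A + 18C = -40.
Solving: C = -2, A = -4, then B = 2.
So c_n = -4·n + 2 + (-2)·3^n; at n=20 this is -6973568880.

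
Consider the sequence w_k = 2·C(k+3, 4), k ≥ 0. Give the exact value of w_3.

30

C(6, 4) = 15, so w_3 = 30.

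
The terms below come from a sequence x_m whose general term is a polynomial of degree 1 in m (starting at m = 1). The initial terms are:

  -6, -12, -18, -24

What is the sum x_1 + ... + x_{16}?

1st diffs: -6, -6, -6 (constant).
So x_m = -6m.
Continuing: …, -30, -36, -42, -48, …, x_{16} = -96.
Summing m = 1..16 (16 terms) gives -816.

-816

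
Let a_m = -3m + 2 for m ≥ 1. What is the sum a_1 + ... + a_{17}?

-425

Over m = 1..17: Σm = 153.
Total = (-3)·153 + (2)·17 = -425.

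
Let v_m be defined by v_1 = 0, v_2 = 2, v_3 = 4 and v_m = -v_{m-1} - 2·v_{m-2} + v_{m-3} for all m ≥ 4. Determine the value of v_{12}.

Step forward from the initial values:
v_4 = -8, v_5 = 2, v_6 = 18, v_7 = -30, v_8 = -4, v_9 = 82, v_{10} = -104, v_{11} = -64, v_{12} = 354.

354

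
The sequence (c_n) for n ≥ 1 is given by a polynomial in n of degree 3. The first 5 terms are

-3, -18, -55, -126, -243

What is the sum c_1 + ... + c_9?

1st diffs: -15, -37, -71, -117.
2nd diffs: -22, -34, -46.
3rd diffs: -12, -12 (constant).
Newton forward-difference form: c_n = -3 + (-15)·C(n-1,1) + (-22)·C(n-1,2) + (-12)·C(n-1,3).
Continuing: -418, -663, -990, -1411.
Summing n = 1..9 (9 terms) gives -3927.

-3927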